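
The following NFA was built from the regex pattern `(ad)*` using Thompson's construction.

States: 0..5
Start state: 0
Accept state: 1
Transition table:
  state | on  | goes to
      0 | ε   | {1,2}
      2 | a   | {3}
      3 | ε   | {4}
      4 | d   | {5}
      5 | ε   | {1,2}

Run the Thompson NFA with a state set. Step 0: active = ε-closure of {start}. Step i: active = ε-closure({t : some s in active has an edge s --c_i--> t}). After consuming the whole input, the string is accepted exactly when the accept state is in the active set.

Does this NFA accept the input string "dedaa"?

initial (ε-close {0}): {0,1,2}
'd' @ 1: {}  — no active states
rest 'edaa' ignored (set empty)
end set {} — state 1 not in

Answer: REJECT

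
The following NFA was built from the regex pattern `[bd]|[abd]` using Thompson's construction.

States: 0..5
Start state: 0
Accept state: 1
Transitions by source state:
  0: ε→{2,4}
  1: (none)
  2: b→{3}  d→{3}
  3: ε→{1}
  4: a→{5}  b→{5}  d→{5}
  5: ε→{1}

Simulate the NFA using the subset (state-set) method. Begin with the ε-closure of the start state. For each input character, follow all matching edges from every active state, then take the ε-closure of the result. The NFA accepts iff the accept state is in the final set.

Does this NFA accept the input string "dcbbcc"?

Answer: REJECT

Derivation:
initial (ε-close {0}): {0,2,4}
'd' @ 1: {1,3,5}  (accept∈set)
'c' @ 2: {}  — no active states
rest 'bbcc' ignored (set empty)
end set {} — state 1 not in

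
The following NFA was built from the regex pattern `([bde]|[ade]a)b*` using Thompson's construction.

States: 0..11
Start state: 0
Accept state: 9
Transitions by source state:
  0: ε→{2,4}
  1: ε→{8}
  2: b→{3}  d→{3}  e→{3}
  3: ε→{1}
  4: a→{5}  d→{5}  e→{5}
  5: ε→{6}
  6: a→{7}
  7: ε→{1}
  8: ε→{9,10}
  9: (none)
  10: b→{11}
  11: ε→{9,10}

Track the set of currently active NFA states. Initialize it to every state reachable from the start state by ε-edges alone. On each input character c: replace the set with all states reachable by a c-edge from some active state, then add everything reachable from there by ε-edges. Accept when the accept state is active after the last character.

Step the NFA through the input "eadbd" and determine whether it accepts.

Answer: REJECT

Derivation:
initial (ε-close {0}): {0,2,4}
'e' @ 1: {1,3,5,6,8,9,10}  [accepting]
'a' @ 2: {1,7,8,9,10}  [accepting]
'd' @ 3: {}  — no active states
rest 'bd' ignored (set empty)
end set {} — state 9 not in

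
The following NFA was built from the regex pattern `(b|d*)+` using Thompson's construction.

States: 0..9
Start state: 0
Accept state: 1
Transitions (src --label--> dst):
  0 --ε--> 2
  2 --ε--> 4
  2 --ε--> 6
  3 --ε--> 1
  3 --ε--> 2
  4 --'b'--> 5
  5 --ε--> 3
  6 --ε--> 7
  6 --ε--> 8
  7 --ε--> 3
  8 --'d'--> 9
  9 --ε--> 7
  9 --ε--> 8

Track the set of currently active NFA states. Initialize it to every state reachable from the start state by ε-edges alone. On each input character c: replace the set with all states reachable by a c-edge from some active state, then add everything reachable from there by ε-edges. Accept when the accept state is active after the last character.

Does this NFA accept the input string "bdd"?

initial (ε-close {0}): {0,1,2,3,4,6,7,8}
'b' @ 1: {1,2,3,4,5,6,7,8}  ✓accept
'd' @ 2: {1,2,3,4,6,7,8,9}  ✓accept
'd' @ 3: {1,2,3,4,6,7,8,9}  ✓accept
end set {1,2,3,4,6,7,8,9} — state 1 in

Answer: ACCEPT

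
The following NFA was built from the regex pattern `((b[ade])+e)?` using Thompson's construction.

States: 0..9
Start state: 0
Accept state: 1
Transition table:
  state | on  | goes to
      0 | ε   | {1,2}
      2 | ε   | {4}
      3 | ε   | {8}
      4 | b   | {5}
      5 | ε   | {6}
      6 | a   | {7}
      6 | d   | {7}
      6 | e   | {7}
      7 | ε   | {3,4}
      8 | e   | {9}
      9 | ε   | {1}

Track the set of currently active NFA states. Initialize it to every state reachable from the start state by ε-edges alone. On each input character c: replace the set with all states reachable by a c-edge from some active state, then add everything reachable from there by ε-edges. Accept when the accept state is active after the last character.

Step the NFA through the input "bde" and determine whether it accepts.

start: ε-closure({0}) = {0,1,2,4}
'b' @ 1: {5,6}
'd' @ 2: {3,4,7,8}
'e' @ 3: {1,9}  [accepting]
end set {1,9} — state 1 in

Answer: ACCEPT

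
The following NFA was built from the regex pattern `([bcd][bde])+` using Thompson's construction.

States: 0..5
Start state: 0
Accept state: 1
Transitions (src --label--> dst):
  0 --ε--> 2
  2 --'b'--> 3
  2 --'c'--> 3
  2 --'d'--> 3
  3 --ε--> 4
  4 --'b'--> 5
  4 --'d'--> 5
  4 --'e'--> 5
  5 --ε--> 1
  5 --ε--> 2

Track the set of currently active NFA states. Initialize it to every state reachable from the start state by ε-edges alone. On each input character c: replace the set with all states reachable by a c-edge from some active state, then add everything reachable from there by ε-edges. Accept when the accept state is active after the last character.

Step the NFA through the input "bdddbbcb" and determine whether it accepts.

Answer: ACCEPT

Steps:
S₀ = ε-closure({0}) = {0,2}
'b' @ 1: {3,4}
'd' @ 2: {1,2,5}  [accepting]
'd' @ 3: {3,4}
'd' @ 4: {1,2,5}  [accepting]
'b' @ 5: {3,4}
'b' @ 6: {1,2,5}  [accepting]
'c' @ 7: {3,4}
'b' @ 8: {1,2,5}  [accepting]
end set {1,2,5} — state 1 in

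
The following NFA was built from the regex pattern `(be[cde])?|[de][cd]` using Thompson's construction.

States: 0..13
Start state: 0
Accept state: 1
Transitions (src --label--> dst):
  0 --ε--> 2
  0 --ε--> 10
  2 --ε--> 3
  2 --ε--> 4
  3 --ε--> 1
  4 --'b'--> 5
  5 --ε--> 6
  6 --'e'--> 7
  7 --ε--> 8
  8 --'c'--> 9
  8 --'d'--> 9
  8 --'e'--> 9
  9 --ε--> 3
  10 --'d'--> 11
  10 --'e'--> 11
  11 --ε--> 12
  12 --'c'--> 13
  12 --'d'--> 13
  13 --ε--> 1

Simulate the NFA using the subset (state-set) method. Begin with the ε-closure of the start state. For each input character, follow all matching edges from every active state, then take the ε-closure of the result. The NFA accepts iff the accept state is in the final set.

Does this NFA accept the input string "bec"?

Answer: ACCEPT

Derivation:
start: ε-closure({0}) = {0,1,2,3,4,10}
'b' @ 1: {5,6}
'e' @ 2: {7,8}
'c' @ 3: {1,3,9}  [accepting]
end set {1,3,9} — state 1 in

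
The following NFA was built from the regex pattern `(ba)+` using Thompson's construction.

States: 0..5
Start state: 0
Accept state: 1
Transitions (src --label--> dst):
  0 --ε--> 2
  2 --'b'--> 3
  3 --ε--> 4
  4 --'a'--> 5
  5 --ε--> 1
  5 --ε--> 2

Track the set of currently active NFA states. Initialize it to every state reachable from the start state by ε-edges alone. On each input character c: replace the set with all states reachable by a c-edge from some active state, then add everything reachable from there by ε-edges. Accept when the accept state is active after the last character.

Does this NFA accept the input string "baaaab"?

S₀ = ε-closure({0}) = {0,2}
'b' @ 1: {3,4}
'a' @ 2: {1,2,5}  [accepting]
'a' @ 3: {}  — state set empty
rest 'aab' ignored (set empty)
end set {} — state 1 not in

Answer: REJECT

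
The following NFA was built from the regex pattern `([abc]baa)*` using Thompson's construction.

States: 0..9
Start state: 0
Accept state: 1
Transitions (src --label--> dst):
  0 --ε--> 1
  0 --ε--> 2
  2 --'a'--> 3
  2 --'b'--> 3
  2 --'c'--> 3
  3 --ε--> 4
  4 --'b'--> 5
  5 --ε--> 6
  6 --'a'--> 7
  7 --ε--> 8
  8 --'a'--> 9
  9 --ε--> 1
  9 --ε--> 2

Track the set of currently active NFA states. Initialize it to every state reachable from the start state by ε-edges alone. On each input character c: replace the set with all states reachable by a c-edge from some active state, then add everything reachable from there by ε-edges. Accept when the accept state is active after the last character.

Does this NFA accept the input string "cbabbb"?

Answer: REJECT

Steps:
initial (ε-close {0}): {0,1,2}
'c' @ 1: {3,4}
'b' @ 2: {5,6}
'a' @ 3: {7,8}
'b' @ 4: {}  — state set empty
rest 'bb' ignored (set empty)
final: {}; accept 1 not in set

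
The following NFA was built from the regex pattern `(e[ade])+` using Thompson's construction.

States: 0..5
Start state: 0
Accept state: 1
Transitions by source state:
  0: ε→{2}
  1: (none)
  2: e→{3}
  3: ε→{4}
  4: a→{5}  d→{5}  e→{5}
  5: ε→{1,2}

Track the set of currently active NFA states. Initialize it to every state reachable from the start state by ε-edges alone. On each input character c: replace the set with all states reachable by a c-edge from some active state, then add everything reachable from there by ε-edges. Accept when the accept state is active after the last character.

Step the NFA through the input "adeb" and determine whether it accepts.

start: ε-closure({0}) = {0,2}
'a' @ 1: {}  — no active states
rest 'deb' ignored (set empty)
after full input: {}  (accept=1 not in)

Answer: REJECT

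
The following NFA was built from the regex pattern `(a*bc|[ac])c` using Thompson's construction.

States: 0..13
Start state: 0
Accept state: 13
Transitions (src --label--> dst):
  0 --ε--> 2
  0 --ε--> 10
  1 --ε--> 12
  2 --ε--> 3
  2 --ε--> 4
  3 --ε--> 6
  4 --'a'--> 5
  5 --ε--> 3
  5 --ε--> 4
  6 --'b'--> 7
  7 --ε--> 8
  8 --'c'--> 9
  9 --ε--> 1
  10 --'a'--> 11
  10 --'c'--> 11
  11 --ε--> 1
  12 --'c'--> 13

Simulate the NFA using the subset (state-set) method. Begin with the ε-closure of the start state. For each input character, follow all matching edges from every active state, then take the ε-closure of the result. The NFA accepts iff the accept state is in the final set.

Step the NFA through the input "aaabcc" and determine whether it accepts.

start: ε-closure({0}) = {0,2,3,4,6,10}
'a' @ 1: {1,3,4,5,6,11,12}
'a' @ 2: {3,4,5,6}
'a' @ 3: {3,4,5,6}
'b' @ 4: {7,8}
'c' @ 5: {1,9,12}
'c' @ 6: {13}  [accepting]
after full input: {13}  (accept=13 in)

Answer: ACCEPT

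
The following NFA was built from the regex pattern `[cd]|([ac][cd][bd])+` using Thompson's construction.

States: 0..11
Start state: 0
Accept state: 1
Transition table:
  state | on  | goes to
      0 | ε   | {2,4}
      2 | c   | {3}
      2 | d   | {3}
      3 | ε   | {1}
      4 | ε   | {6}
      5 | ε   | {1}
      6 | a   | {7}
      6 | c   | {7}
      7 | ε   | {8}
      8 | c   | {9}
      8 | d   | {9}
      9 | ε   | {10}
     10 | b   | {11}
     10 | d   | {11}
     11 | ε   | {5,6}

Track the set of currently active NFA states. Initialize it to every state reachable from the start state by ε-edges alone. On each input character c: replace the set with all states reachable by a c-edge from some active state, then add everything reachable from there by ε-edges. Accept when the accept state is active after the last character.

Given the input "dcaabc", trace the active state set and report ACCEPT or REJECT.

Answer: REJECT

Derivation:
initial (ε-close {0}): {0,2,4,6}
'd' @ 1: {1,3}  [accepting]
'c' @ 2: {}  — no active states
rest 'aabc' ignored (set empty)
final: {}; accept 1 not in set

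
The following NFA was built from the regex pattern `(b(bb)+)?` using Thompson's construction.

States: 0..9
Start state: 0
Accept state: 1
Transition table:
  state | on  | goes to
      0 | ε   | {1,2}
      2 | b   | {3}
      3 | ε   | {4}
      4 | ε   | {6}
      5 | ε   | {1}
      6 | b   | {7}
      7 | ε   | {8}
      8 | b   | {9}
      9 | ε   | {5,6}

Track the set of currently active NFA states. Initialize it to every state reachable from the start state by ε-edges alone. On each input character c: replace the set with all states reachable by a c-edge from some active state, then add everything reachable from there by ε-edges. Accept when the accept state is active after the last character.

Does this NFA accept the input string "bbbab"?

Answer: REJECT

Derivation:
initial (ε-close {0}): {0,1,2}
'b' @ 1: {3,4,6}
'b' @ 2: {7,8}
'b' @ 3: {1,5,6,9}  (accept∈set)
'a' @ 4: {}  — state set empty
rest 'b' ignored (set empty)
after full input: {}  (accept=1 not in)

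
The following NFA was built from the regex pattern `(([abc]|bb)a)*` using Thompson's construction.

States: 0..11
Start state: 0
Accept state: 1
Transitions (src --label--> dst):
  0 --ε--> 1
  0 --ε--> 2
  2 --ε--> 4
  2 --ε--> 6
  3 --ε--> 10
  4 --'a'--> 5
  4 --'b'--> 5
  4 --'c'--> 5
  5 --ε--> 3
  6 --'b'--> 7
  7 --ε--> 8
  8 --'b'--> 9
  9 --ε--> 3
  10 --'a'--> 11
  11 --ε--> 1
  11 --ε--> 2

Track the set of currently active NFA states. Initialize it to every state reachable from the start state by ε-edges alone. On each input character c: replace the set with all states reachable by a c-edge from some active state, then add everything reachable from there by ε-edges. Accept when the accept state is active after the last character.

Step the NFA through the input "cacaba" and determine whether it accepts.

S₀ = ε-closure({0}) = {0,1,2,4,6}
'c' @ 1: {3,5,10}
'a' @ 2: {1,2,4,6,11}  [accepting]
'c' @ 3: {3,5,10}
'a' @ 4: {1,2,4,6,11}  [accepting]
'b' @ 5: {3,5,7,8,10}
'a' @ 6: {1,2,4,6,11}  [accepting]
end set {1,2,4,6,11} — state 1 in

Answer: ACCEPT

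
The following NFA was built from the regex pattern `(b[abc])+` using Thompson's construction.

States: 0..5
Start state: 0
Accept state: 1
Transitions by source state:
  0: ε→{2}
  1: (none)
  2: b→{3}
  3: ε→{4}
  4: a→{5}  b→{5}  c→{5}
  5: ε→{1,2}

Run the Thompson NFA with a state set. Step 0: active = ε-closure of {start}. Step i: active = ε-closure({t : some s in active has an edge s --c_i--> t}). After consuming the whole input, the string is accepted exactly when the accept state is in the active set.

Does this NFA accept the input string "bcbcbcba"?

S₀ = ε-closure({0}) = {0,2}
'b' @ 1: {3,4}
'c' @ 2: {1,2,5}  [accepting]
'b' @ 3: {3,4}
'c' @ 4: {1,2,5}  [accepting]
'b' @ 5: {3,4}
'c' @ 6: {1,2,5}  [accepting]
'b' @ 7: {3,4}
'a' @ 8: {1,2,5}  [accepting]
final: {1,2,5}; accept 1 in set

Answer: ACCEPT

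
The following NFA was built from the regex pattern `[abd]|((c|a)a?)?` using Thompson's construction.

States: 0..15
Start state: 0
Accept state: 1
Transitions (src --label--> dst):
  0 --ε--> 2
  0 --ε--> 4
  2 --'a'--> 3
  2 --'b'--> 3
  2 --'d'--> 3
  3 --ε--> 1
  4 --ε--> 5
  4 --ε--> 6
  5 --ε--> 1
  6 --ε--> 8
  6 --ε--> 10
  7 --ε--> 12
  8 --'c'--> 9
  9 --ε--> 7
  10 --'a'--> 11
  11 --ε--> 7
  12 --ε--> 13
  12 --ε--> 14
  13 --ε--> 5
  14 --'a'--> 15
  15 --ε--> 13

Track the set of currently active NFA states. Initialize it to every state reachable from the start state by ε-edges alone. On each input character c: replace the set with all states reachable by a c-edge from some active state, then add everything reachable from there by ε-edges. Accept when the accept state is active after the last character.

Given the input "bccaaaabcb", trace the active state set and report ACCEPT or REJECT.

initial (ε-close {0}): {0,1,2,4,5,6,8,10}
'b' @ 1: {1,3}  [accepting]
'c' @ 2: {}  — dead — no transitions
rest 'caaaabcb' ignored (set empty)
after full input: {}  (accept=1 not in)

Answer: REJECT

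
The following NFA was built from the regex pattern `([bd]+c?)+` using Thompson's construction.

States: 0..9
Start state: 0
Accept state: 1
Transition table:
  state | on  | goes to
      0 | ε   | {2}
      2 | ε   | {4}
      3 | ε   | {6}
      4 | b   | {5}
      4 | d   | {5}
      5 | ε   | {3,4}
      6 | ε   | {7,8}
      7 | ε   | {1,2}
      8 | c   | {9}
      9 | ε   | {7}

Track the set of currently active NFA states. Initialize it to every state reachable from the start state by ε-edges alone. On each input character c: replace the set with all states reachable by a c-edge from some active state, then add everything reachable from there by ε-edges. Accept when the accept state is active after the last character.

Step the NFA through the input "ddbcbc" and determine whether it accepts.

S₀ = ε-closure({0}) = {0,2,4}
'd' @ 1: {1,2,3,4,5,6,7,8}  [accepting]
'd' @ 2: {1,2,3,4,5,6,7,8}  [accepting]
'b' @ 3: {1,2,3,4,5,6,7,8}  [accepting]
'c' @ 4: {1,2,4,7,9}  [accepting]
'b' @ 5: {1,2,3,4,5,6,7,8}  [accepting]
'c' @ 6: {1,2,4,7,9}  [accepting]
final: {1,2,4,7,9}; accept 1 in set

Answer: ACCEPT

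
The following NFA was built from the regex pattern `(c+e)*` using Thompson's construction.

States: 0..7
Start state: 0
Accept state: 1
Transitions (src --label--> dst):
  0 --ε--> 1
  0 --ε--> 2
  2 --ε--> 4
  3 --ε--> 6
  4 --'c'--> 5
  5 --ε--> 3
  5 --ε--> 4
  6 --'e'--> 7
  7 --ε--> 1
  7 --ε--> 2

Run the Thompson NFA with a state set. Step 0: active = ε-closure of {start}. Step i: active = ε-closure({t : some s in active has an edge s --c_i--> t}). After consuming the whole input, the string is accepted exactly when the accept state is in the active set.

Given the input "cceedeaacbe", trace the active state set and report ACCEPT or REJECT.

start: ε-closure({0}) = {0,1,2,4}
'c' @ 1: {3,4,5,6}
'c' @ 2: {3,4,5,6}
'e' @ 3: {1,2,4,7}  ✓accept
'e' @ 4: {}  — state set empty
rest 'deaacbe' ignored (set empty)
after full input: {}  (accept=1 not in)

Answer: REJECT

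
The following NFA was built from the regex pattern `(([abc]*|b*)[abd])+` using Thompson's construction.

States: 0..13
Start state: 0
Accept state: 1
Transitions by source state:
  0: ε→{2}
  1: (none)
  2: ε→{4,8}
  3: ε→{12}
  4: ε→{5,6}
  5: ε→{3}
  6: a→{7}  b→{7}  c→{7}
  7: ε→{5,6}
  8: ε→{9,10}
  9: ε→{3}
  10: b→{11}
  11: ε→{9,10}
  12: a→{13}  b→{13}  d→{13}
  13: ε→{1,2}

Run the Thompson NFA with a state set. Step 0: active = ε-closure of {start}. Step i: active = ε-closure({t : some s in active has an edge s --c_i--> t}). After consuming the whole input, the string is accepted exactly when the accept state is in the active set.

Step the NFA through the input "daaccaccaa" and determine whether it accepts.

start: ε-closure({0}) = {0,2,3,4,5,6,8,9,10,12}
'd' @ 1: {1,2,3,4,5,6,8,9,10,12,13}  [accepting]
'a' @ 2: {1,2,3,4,5,6,7,8,9,10,12,13}  [accepting]
'a' @ 3: {1,2,3,4,5,6,7,8,9,10,12,13}  [accepting]
'c' @ 4: {3,5,6,7,12}
'c' @ 5: {3,5,6,7,12}
'a' @ 6: {1,2,3,4,5,6,7,8,9,10,12,13}  [accepting]
'c' @ 7: {3,5,6,7,12}
'c' @ 8: {3,5,6,7,12}
'a' @ 9: {1,2,3,4,5,6,7,8,9,10,12,13}  [accepting]
'a' @ 10: {1,2,3,4,5,6,7,8,9,10,12,13}  [accepting]
after full input: {1,2,3,4,5,6,7,8,9,10,12,13}  (accept=1 in)

Answer: ACCEPT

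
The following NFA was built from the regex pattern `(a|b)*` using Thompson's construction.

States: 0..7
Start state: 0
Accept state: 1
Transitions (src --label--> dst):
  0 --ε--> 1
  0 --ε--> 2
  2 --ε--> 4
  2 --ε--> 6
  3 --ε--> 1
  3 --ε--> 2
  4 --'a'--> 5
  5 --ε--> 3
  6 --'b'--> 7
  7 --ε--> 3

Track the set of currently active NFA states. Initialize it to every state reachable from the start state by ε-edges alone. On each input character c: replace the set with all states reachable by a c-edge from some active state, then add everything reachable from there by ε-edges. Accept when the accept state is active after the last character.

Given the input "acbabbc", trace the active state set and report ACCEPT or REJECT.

S₀ = ε-closure({0}) = {0,1,2,4,6}
'a' @ 1: {1,2,3,4,5,6}  (accept∈set)
'c' @ 2: {}  — no active states
rest 'babbc' ignored (set empty)
final: {}; accept 1 not in set

Answer: REJECT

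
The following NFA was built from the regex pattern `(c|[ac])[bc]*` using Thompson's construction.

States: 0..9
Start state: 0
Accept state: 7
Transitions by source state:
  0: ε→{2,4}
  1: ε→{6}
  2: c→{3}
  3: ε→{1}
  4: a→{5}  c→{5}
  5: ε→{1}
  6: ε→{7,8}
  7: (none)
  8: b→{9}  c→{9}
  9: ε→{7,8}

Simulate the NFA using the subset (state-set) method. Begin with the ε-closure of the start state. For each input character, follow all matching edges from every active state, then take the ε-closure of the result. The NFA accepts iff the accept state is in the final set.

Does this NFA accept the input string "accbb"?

Answer: ACCEPT

Steps:
S₀ = ε-closure({0}) = {0,2,4}
'a' @ 1: {1,5,6,7,8}  [accepting]
'c' @ 2: {7,8,9}  [accepting]
'c' @ 3: {7,8,9}  [accepting]
'b' @ 4: {7,8,9}  [accepting]
'b' @ 5: {7,8,9}  [accepting]
final: {7,8,9}; accept 7 in set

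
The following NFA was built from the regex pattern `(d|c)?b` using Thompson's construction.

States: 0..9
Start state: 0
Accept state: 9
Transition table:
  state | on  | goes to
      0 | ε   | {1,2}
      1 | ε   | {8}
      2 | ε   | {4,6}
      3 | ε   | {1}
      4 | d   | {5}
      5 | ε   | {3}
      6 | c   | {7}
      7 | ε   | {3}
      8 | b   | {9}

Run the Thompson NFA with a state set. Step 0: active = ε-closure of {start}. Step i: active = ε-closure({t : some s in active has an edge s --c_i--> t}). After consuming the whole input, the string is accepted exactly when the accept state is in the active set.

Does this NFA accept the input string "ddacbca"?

Answer: REJECT

Trace:
start: ε-closure({0}) = {0,1,2,4,6,8}
'd' @ 1: {1,3,5,8}
'd' @ 2: {}  — dead — no transitions
rest 'acbca' ignored (set empty)
after full input: {}  (accept=9 not in)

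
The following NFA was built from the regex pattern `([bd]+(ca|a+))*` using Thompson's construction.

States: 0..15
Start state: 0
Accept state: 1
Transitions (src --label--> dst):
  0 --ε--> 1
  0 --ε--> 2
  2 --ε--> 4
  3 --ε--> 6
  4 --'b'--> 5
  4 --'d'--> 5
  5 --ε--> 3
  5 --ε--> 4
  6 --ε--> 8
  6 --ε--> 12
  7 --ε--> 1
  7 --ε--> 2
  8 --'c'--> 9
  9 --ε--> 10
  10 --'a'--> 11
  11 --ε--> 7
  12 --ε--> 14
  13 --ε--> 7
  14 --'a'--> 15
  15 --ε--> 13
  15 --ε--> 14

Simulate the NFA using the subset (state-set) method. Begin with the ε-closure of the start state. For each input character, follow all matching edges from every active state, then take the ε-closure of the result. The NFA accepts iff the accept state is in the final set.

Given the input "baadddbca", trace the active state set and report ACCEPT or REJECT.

start: ε-closure({0}) = {0,1,2,4}
'b' @ 1: {3,4,5,6,8,12,14}
'a' @ 2: {1,2,4,7,13,14,15}  ✓accept
'a' @ 3: {1,2,4,7,13,14,15}  ✓accept
'd' @ 4: {3,4,5,6,8,12,14}
'd' @ 5: {3,4,5,6,8,12,14}
'd' @ 6: {3,4,5,6,8,12,14}
'b' @ 7: {3,4,5,6,8,12,14}
'c' @ 8: {9,10}
'a' @ 9: {1,2,4,7,11}  ✓accept
final: {1,2,4,7,11}; accept 1 in set

Answer: ACCEPT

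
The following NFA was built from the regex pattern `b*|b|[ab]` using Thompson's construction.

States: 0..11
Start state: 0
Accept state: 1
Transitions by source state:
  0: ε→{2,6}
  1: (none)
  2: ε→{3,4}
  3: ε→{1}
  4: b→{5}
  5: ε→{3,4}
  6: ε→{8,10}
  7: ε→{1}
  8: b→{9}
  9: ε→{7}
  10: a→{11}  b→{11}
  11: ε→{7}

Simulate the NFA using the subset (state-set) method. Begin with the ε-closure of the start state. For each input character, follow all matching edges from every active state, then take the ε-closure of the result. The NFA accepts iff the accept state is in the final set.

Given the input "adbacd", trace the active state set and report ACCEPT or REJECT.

Answer: REJECT

Trace:
start: ε-closure({0}) = {0,1,2,3,4,6,8,10}
'a' @ 1: {1,7,11}  (accept∈set)
'd' @ 2: {}  — no active states
rest 'bacd' ignored (set empty)
final: {}; accept 1 not in set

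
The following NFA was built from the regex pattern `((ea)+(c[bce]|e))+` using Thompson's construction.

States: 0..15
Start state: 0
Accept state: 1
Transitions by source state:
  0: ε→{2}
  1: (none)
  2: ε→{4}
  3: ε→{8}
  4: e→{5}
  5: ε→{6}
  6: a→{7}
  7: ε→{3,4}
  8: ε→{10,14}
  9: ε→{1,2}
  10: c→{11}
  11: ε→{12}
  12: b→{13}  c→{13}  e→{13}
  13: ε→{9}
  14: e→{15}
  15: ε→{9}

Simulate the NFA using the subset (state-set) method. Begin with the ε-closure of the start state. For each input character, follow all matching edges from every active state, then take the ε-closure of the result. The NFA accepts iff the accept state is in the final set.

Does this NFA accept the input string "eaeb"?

initial (ε-close {0}): {0,2,4}
'e' @ 1: {5,6}
'a' @ 2: {3,4,7,8,10,14}
'e' @ 3: {1,2,4,5,6,9,15}  (accept∈set)
'b' @ 4: {}  — state set empty
after full input: {}  (accept=1 not in)

Answer: REJECT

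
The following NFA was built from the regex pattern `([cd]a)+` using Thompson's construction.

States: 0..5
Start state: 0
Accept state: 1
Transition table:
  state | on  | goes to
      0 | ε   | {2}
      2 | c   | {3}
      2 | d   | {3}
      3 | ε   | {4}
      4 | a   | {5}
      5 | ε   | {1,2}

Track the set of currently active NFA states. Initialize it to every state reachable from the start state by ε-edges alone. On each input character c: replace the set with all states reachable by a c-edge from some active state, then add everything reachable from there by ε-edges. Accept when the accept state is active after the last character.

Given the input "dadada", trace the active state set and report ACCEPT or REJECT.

Answer: ACCEPT

Steps:
S₀ = ε-closure({0}) = {0,2}
'd' @ 1: {3,4}
'a' @ 2: {1,2,5}  [accepting]
'd' @ 3: {3,4}
'a' @ 4: {1,2,5}  [accepting]
'd' @ 5: {3,4}
'a' @ 6: {1,2,5}  [accepting]
final: {1,2,5}; accept 1 in set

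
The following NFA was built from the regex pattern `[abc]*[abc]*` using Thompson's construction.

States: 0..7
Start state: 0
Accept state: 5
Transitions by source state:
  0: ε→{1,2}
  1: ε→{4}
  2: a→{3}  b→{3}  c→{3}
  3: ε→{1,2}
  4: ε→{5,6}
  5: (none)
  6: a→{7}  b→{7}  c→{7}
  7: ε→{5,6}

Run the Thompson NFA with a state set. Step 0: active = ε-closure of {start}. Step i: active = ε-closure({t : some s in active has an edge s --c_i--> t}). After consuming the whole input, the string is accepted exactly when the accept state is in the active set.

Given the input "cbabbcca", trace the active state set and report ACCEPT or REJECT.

Answer: ACCEPT

Derivation:
initial (ε-close {0}): {0,1,2,4,5,6}
'c' @ 1: {1,2,3,4,5,6,7}  [accepting]
'b' @ 2: {1,2,3,4,5,6,7}  [accepting]
'a' @ 3: {1,2,3,4,5,6,7}  [accepting]
'b' @ 4: {1,2,3,4,5,6,7}  [accepting]
'b' @ 5: {1,2,3,4,5,6,7}  [accepting]
'c' @ 6: {1,2,3,4,5,6,7}  [accepting]
'c' @ 7: {1,2,3,4,5,6,7}  [accepting]
'a' @ 8: {1,2,3,4,5,6,7}  [accepting]
final: {1,2,3,4,5,6,7}; accept 5 in set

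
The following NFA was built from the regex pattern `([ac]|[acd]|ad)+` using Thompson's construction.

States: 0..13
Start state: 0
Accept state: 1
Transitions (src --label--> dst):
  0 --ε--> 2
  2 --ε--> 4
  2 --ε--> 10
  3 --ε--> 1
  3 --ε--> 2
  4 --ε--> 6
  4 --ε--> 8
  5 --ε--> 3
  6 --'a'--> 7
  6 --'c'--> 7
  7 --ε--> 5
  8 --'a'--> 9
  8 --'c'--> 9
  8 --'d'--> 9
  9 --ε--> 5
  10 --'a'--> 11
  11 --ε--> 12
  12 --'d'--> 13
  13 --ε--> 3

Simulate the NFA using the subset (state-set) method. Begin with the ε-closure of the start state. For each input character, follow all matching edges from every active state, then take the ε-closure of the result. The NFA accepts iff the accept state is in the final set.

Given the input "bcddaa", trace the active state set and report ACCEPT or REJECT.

Answer: REJECT

Steps:
S₀ = ε-closure({0}) = {0,2,4,6,8,10}
'b' @ 1: {}  — no active states
rest 'cddaa' ignored (set empty)
final: {}; accept 1 not in set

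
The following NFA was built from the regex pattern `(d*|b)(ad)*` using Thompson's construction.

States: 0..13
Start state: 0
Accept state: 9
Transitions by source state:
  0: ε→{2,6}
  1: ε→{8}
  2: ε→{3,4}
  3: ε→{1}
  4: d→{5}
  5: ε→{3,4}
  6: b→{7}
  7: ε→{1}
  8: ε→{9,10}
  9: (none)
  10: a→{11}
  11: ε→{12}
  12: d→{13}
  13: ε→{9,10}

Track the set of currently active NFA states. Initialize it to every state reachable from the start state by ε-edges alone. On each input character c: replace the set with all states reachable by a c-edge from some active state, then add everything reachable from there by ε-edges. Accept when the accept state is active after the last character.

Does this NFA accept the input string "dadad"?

initial (ε-close {0}): {0,1,2,3,4,6,8,9,10}
'd' @ 1: {1,3,4,5,8,9,10}  (accept∈set)
'a' @ 2: {11,12}
'd' @ 3: {9,10,13}  (accept∈set)
'a' @ 4: {11,12}
'd' @ 5: {9,10,13}  (accept∈set)
after full input: {9,10,13}  (accept=9 in)

Answer: ACCEPT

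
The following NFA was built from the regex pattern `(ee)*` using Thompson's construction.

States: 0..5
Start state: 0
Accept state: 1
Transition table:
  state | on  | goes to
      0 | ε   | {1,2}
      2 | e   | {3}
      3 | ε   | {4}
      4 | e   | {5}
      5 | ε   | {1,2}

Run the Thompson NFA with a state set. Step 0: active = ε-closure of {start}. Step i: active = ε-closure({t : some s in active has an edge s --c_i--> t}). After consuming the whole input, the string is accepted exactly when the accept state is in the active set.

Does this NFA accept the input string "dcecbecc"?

Answer: REJECT

Steps:
start: ε-closure({0}) = {0,1,2}
'd' @ 1: {}  — no active states
rest 'cecbecc' ignored (set empty)
after full input: {}  (accept=1 not in)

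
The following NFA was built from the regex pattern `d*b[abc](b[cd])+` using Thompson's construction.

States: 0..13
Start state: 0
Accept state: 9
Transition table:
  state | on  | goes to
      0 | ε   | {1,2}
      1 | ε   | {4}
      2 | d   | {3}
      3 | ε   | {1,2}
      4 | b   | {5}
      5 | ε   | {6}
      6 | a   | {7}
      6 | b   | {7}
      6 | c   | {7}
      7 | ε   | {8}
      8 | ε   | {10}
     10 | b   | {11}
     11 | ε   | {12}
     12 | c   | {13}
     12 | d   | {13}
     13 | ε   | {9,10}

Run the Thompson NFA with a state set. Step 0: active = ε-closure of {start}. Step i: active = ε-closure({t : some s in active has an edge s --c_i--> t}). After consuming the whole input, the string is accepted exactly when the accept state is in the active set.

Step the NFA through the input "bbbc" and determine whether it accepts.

initial (ε-close {0}): {0,1,2,4}
'b' @ 1: {5,6}
'b' @ 2: {7,8,10}
'b' @ 3: {11,12}
'c' @ 4: {9,10,13}  (accept∈set)
final: {9,10,13}; accept 9 in set

Answer: ACCEPT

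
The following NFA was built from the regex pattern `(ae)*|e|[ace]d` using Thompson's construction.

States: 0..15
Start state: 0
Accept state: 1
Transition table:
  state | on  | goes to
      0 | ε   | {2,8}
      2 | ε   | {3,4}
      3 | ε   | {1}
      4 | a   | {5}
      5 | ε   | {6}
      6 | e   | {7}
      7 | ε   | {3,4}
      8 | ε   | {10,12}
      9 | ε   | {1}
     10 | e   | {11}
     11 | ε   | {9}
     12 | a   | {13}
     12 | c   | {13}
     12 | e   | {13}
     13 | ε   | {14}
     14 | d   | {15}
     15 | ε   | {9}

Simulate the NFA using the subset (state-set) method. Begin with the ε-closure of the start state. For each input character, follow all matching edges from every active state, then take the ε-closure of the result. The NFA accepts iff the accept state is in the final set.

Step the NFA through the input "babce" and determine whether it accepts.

Answer: REJECT

Steps:
S₀ = ε-closure({0}) = {0,1,2,3,4,8,10,12}
'b' @ 1: {}  — state set empty
rest 'abce' ignored (set empty)
end set {} — state 1 not in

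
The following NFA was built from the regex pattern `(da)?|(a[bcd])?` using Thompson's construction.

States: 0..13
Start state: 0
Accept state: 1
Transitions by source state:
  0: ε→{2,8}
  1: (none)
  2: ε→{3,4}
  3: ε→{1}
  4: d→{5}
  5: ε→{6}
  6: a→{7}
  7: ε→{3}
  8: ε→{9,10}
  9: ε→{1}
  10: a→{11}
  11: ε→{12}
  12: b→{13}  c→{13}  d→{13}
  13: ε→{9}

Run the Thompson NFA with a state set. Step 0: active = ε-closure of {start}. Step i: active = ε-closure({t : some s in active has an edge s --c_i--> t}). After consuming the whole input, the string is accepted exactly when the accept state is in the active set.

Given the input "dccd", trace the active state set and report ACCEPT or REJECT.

initial (ε-close {0}): {0,1,2,3,4,8,9,10}
'd' @ 1: {5,6}
'c' @ 2: {}  — dead — no transitions
rest 'cd' ignored (set empty)
after full input: {}  (accept=1 not in)

Answer: REJECT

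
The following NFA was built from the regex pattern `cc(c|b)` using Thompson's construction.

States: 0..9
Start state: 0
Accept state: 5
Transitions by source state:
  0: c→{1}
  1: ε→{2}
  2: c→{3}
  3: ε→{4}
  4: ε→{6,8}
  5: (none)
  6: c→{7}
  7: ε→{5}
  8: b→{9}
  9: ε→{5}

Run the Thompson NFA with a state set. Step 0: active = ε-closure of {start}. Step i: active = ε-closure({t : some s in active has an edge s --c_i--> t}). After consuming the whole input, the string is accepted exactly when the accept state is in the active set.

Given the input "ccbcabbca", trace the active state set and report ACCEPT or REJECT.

start: ε-closure({0}) = {0}
'c' @ 1: {1,2}
'c' @ 2: {3,4,6,8}
'b' @ 3: {5,9}  (accept∈set)
'c' @ 4: {}  — no active states
rest 'abbca' ignored (set empty)
final: {}; accept 5 not in set

Answer: REJECT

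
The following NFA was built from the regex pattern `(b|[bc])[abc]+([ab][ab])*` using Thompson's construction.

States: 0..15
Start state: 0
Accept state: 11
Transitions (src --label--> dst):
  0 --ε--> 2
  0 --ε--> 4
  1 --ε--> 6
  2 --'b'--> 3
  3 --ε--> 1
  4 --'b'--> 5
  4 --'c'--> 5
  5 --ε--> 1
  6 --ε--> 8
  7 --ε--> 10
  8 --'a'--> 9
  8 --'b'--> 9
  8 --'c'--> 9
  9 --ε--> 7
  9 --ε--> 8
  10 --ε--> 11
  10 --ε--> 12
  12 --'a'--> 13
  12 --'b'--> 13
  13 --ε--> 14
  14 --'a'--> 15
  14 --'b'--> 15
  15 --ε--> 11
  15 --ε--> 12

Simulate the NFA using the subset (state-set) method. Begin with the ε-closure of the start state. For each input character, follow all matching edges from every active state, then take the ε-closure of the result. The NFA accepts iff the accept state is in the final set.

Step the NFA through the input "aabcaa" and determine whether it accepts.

start: ε-closure({0}) = {0,2,4}
'a' @ 1: {}  — dead — no transitions
rest 'abcaa' ignored (set empty)
final: {}; accept 11 not in set

Answer: REJECT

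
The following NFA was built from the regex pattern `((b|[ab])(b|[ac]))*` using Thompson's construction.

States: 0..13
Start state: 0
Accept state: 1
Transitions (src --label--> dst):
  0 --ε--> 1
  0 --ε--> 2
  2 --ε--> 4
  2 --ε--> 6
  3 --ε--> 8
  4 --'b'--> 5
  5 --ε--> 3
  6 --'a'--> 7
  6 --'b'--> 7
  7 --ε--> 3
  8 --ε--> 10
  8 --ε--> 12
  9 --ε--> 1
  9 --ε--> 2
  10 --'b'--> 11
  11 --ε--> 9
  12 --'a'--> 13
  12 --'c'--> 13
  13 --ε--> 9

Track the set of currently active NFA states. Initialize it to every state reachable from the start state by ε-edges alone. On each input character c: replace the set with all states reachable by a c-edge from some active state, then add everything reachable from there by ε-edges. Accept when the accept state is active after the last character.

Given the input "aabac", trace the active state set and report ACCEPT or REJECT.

Answer: REJECT

Derivation:
S₀ = ε-closure({0}) = {0,1,2,4,6}
'a' @ 1: {3,7,8,10,12}
'a' @ 2: {1,2,4,6,9,13}  (accept∈set)
'b' @ 3: {3,5,7,8,10,12}
'a' @ 4: {1,2,4,6,9,13}  (accept∈set)
'c' @ 5: {}  — state set empty
end set {} — state 1 not in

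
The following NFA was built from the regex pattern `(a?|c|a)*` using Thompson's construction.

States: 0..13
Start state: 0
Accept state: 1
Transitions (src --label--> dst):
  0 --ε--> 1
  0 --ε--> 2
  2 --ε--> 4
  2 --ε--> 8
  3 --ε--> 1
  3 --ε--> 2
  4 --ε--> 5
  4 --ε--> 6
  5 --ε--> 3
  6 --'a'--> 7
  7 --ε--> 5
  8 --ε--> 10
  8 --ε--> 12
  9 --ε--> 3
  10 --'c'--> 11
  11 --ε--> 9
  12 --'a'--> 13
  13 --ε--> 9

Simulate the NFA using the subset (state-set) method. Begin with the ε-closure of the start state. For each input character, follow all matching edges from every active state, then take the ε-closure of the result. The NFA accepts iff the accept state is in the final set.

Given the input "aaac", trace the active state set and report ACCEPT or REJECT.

initial (ε-close {0}): {0,1,2,3,4,5,6,8,10,12}
'a' @ 1: {1,2,3,4,5,6,7,8,9,10,12,13}  ✓accept
'a' @ 2: {1,2,3,4,5,6,7,8,9,10,12,13}  ✓accept
'a' @ 3: {1,2,3,4,5,6,7,8,9,10,12,13}  ✓accept
'c' @ 4: {1,2,3,4,5,6,8,9,10,11,12}  ✓accept
end set {1,2,3,4,5,6,8,9,10,11,12} — state 1 in

Answer: ACCEPT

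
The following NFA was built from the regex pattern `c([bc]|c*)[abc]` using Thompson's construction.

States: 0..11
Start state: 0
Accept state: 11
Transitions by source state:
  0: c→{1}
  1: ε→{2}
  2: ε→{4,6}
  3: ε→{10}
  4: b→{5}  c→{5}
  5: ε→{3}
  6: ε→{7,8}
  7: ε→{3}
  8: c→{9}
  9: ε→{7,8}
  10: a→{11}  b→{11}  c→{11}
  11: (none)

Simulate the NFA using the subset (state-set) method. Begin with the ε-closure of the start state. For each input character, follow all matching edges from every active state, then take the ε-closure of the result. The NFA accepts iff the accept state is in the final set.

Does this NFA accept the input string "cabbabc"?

initial (ε-close {0}): {0}
'c' @ 1: {1,2,3,4,6,7,8,10}
'a' @ 2: {11}  [accepting]
'b' @ 3: {}  — dead — no transitions
rest 'babc' ignored (set empty)
end set {} — state 11 not in

Answer: REJECT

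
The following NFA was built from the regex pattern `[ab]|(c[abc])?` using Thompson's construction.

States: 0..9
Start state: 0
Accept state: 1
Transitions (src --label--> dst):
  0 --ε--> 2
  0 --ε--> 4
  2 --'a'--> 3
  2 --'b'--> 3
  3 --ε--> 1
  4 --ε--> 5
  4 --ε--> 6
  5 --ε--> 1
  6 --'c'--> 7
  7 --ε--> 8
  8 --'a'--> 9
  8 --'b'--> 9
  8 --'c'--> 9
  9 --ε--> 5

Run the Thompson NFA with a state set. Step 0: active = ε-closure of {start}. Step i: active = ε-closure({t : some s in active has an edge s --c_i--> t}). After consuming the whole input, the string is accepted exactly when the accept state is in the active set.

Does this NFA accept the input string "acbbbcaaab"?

Answer: REJECT

Steps:
start: ε-closure({0}) = {0,1,2,4,5,6}
'a' @ 1: {1,3}  ✓accept
'c' @ 2: {}  — state set empty
rest 'bbbcaaab' ignored (set empty)
final: {}; accept 1 not in set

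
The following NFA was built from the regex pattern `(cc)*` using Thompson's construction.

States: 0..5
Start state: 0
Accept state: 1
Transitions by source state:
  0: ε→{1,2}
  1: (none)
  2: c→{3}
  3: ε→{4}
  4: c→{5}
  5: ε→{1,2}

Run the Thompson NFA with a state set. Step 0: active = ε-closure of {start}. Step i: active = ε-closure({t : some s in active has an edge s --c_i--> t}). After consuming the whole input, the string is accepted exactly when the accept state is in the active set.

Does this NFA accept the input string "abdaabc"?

Answer: REJECT

Steps:
initial (ε-close {0}): {0,1,2}
'a' @ 1: {}  — no active states
rest 'bdaabc' ignored (set empty)
end set {} — state 1 not in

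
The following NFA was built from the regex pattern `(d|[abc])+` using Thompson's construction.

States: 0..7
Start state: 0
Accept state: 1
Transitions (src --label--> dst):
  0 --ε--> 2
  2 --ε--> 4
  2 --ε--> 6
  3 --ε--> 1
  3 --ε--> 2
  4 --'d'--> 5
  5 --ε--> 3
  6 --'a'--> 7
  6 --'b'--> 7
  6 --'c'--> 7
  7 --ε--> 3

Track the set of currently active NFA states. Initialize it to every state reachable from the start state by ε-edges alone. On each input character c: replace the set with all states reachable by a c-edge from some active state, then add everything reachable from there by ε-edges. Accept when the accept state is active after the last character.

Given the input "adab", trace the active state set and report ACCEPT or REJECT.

S₀ = ε-closure({0}) = {0,2,4,6}
'a' @ 1: {1,2,3,4,6,7}  [accepting]
'd' @ 2: {1,2,3,4,5,6}  [accepting]
'a' @ 3: {1,2,3,4,6,7}  [accepting]
'b' @ 4: {1,2,3,4,6,7}  [accepting]
final: {1,2,3,4,6,7}; accept 1 in set

Answer: ACCEPT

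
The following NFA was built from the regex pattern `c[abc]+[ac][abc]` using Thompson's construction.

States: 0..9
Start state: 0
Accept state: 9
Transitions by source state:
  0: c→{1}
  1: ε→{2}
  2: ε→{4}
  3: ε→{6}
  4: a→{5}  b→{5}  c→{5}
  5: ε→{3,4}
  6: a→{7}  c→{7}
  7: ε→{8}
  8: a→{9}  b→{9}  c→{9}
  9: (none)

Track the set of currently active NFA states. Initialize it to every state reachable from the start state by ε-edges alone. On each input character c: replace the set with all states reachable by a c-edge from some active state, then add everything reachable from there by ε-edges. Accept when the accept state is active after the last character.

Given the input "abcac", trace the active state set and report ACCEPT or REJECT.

Answer: REJECT

Trace:
start: ε-closure({0}) = {0}
'a' @ 1: {}  — dead — no transitions
rest 'bcac' ignored (set empty)
final: {}; accept 9 not in set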